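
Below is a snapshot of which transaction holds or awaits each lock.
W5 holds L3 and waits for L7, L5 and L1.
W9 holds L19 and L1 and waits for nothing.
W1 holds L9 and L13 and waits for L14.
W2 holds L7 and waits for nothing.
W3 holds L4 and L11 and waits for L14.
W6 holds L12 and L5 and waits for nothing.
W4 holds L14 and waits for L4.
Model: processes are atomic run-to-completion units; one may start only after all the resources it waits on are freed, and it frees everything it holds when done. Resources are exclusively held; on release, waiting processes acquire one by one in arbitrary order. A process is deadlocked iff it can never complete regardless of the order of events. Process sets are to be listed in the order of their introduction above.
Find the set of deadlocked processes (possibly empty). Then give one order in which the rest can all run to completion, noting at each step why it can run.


Deadlocked: W1, W3 and W4.
Key observation: W4 -> W3 -> W4 is a circular wait — nothing in it can go first; W1 waits into the deadlock from upstream.
The rest can finish in the order W6, W2, W9, W5.
Walking it through:
  run W6 (it waits on nothing); releases L12 and L5
  run W2 (it waits on nothing); releases L7
  run W9 (it waits on nothing); releases L19 and L1
  W5: everything it awaited (L7, L5 and L1) is free; runs, freeing L3


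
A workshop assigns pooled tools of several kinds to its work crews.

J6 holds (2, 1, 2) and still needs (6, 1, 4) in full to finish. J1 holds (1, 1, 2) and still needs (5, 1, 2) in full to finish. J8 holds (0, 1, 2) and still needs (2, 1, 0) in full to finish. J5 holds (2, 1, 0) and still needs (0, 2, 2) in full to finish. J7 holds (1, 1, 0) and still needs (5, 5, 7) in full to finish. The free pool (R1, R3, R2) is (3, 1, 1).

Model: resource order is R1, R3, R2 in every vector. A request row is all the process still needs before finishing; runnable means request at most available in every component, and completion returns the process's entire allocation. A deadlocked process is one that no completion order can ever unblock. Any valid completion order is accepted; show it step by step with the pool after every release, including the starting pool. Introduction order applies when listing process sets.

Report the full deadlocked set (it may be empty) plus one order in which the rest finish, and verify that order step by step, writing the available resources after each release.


No process is deadlocked.
Key observation: the pool covers J8 at once, and every later process fits after earlier releases.
One completion order for the rest: J8, J5, J1, J6, J7. Step-by-step check:
  pool = (3, 1, 1)
  J8: need (2, 1, 0) fits (3, 1, 1); releases (0, 1, 2), pool now (3, 2, 3)
  J5: need (0, 2, 2) fits (3, 2, 3); releases (2, 1, 0), pool now (5, 3, 3)
  J1: need (5, 1, 2) fits (5, 3, 3); releases (1, 1, 2), pool now (6, 4, 5)
  J6: need (6, 1, 4) fits (6, 4, 5); releases (2, 1, 2), pool now (8, 5, 7)
  J7: need (5, 5, 7) fits (8, 5, 7); releases (1, 1, 0), pool now (9, 6, 7)


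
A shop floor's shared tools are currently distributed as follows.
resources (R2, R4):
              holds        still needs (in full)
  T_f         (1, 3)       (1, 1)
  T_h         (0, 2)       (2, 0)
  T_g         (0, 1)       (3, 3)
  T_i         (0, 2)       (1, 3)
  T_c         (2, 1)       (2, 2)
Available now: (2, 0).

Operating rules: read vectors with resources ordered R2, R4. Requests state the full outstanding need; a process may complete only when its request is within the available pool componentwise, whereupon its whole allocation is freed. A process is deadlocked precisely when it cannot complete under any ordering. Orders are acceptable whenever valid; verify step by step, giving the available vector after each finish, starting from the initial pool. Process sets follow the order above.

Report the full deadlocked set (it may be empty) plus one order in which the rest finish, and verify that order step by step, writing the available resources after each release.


No process is deadlocked.
Key observation: no deadlock: T_h fits now, and the freed resources carry the rest through.
The rest can finish in the order T_h, T_f, T_g, T_c, T_i. Check, step by step:
  pool = (2, 0)
  run T_h (needs (2, 0), free (2, 0)); after release of (0, 2) the pool is (2, 2)
  run T_f (needs (1, 1), free (2, 2)); after release of (1, 3) the pool is (3, 5)
  run T_g (needs (3, 3), free (3, 5)); after release of (0, 1) the pool is (3, 6)
  run T_c (needs (2, 2), free (3, 6)); after release of (2, 1) the pool is (5, 7)
  run T_i (needs (1, 3), free (5, 7)); after release of (0, 2) the pool is (5, 9)


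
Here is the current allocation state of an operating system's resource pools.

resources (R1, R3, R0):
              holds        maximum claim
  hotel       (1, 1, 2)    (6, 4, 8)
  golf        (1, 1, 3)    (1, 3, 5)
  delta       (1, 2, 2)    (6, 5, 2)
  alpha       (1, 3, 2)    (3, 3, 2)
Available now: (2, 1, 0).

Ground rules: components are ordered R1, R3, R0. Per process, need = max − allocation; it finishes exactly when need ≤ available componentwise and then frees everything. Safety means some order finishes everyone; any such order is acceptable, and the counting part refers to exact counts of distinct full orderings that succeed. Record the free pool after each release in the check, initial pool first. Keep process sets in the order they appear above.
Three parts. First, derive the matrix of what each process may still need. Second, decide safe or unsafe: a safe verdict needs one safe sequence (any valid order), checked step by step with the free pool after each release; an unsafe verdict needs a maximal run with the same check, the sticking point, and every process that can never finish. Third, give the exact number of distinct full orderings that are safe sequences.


(1) Need matrix, components ordered R1, R3, R0:
  hotel: (5, 3, 6)
  golf: (0, 2, 2)
  delta: (5, 3, 0)
  alpha: (2, 0, 0)
(2) UNSAFE — no complete ordering exists.
Key observation: the pool after alpha, golf is (4, 5, 5); every surviving request exceeds it in R1, so progress ends there.
Going as far as possible: alpha, golf; after that, nothing fits. Walking it through:
  pool = (2, 1, 0)
  alpha needs (2, 0, 0) <= (2, 1, 0) -> finishes; pool += (1, 3, 2) = (3, 4, 2)
  golf needs (0, 2, 2) <= (3, 4, 2) -> finishes; pool += (1, 1, 3) = (4, 5, 5)
  hotel still needs (5, 3, 6) but only (4, 5, 5) is free — short on R1 and R0
  delta still needs (5, 3, 0) but only (4, 5, 5) is free — short on R1
Permanently blocked: hotel and delta.
(3) Exactly 0 of the possible complete orderings are safe sequences.


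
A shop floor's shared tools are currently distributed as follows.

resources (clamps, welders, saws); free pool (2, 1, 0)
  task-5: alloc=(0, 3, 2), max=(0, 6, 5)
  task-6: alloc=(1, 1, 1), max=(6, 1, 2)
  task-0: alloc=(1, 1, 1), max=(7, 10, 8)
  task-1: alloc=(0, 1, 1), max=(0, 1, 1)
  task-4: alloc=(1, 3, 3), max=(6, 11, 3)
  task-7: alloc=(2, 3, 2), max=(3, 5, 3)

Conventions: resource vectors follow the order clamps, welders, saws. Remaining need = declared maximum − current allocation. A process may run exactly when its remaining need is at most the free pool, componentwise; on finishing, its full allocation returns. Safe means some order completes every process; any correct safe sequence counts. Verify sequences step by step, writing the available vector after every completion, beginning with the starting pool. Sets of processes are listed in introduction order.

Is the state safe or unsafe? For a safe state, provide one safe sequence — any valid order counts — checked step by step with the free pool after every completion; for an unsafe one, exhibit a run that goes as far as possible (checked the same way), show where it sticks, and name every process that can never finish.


UNSAFE.
Key observation: the wall is clamps: completing task-1, task-7, task-5 brings the pool only to (4, 8, 5), and all the rest need more.
Going as far as possible: task-1, task-7, task-5; after that, nothing fits. Check, step by step:
  pool = (2, 1, 0)
  task-1: need (0, 0, 0) fits (2, 1, 0); releases (0, 1, 1), pool now (2, 2, 1)
  task-7: need (1, 2, 1) fits (2, 2, 1); releases (2, 3, 2), pool now (4, 5, 3)
  task-5: need (0, 3, 3) fits (4, 5, 3); releases (0, 3, 2), pool now (4, 8, 5)
  blocked: task-6 wants (5, 0, 1), pool (4, 8, 5) — not enough clamps
  blocked: task-0 wants (6, 9, 7), pool (4, 8, 5) — not enough clamps, welders and saws
  blocked: task-4 wants (5, 8, 0), pool (4, 8, 5) — not enough clamps
Permanently blocked: task-6, task-0 and task-4.


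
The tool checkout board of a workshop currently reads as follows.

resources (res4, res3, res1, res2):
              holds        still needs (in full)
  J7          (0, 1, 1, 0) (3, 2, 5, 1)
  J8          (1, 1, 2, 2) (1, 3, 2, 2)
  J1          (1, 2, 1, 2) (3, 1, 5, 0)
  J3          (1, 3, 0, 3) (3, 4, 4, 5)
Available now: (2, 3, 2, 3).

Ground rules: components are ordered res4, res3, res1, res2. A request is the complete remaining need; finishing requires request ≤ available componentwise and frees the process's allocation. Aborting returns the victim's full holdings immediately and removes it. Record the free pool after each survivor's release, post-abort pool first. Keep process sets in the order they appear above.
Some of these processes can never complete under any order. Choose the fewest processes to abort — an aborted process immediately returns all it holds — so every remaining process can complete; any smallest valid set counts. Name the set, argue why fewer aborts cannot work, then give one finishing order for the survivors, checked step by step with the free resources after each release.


The answer: abort J7.
Key observation: the deadlocked J1 becomes finishable only because J7 released (0, 1, 1, 0); it completes at step 2 below.
Why nothing smaller works: aborting no one leaves the state deadlocked as given.
The survivors complete as J8, J1, J3. Check, step by step (starting from the post-abort pool):
  pool = (2, 4, 3, 3)
  J8: need (1, 3, 2, 2) fits (2, 4, 3, 3); releases (1, 1, 2, 2), pool now (3, 5, 5, 5)
  J1: need (3, 1, 5, 0) fits (3, 5, 5, 5); releases (1, 2, 1, 2), pool now (4, 7, 6, 7)
  J3: need (3, 4, 4, 5) fits (4, 7, 6, 7); releases (1, 3, 0, 3), pool now (5, 10, 6, 10)


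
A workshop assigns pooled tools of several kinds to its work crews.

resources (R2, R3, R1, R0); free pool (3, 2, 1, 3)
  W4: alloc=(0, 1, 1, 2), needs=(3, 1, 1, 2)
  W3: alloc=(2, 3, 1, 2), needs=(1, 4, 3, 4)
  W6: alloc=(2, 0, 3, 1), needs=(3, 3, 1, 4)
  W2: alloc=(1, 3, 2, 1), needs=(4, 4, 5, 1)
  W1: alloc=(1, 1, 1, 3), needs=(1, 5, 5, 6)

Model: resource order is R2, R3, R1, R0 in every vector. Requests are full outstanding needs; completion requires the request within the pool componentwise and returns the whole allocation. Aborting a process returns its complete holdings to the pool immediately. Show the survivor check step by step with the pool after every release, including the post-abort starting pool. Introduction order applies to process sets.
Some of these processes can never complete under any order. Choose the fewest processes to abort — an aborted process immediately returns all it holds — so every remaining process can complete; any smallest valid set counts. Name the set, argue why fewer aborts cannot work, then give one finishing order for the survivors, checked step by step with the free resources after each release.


The answer: abort W1.
Key observation: W3 was stuck for good until W1 gave back (1, 1, 1, 3); in the order shown it finishes at step 3.
Minimality: the empty abort set fails — the state is deadlocked as it stands.
One survivor order: W6, W4, W3, W2. Step-by-step check (post-abort pool first):
  pool = (4, 3, 2, 6)
  W6: need (3, 3, 1, 4) fits (4, 3, 2, 6); releases (2, 0, 3, 1), pool now (6, 3, 5, 7)
  W4: need (3, 1, 1, 2) fits (6, 3, 5, 7); releases (0, 1, 1, 2), pool now (6, 4, 6, 9)
  W3: need (1, 4, 3, 4) fits (6, 4, 6, 9); releases (2, 3, 1, 2), pool now (8, 7, 7, 11)
  W2: need (4, 4, 5, 1) fits (8, 7, 7, 11); releases (1, 3, 2, 1), pool now (9, 10, 9, 12)


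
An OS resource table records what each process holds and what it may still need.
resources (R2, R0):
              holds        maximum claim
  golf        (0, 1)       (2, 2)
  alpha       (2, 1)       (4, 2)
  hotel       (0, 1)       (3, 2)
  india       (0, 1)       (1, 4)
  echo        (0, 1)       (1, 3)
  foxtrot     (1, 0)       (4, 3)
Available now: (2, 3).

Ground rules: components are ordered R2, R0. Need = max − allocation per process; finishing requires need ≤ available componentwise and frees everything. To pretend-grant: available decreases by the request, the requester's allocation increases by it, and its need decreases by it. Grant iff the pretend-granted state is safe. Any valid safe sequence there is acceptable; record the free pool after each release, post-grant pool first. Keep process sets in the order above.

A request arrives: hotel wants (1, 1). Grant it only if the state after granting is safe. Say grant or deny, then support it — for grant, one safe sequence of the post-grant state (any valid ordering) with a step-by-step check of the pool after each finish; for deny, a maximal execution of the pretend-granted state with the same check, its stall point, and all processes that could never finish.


DENY — the pretend-granted state is unsafe.
Key observation: the wall is R2: completing echo, india brings the pool only to (1, 4), and all the rest need more.
On the post-grant state, echo, india is a maximal run — nothing extends it. Check, step by step:
  pool = (1, 2)
  run echo (needs (1, 2), free (1, 2)); after release of (0, 1) the pool is (1, 3)
  run india (needs (1, 3), free (1, 3)); after release of (0, 1) the pool is (1, 4)
  golf still needs (2, 1) but only (1, 4) is free — short on R2
  alpha still needs (2, 1) but only (1, 4) is free — short on R2
  hotel still needs (2, 0) but only (1, 4) is free — short on R2
  foxtrot still needs (3, 3) but only (1, 4) is free — short on R2
Had the request been granted, golf, alpha, hotel and foxtrot could never finish.


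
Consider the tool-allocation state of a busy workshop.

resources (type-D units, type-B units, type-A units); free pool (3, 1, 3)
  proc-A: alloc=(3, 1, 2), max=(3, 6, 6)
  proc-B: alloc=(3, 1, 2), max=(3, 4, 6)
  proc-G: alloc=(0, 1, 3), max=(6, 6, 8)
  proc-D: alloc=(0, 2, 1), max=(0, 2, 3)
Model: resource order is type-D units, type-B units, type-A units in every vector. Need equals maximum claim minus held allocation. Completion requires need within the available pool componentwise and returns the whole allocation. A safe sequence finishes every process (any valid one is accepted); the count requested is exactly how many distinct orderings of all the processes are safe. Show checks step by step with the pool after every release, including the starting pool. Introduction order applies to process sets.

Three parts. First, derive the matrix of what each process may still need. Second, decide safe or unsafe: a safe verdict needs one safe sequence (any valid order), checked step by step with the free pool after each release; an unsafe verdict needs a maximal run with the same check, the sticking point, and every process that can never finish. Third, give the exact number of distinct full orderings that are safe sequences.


(1) Outstanding need per process (order type-D units, type-B units, type-A units):
  proc-A: (0, 5, 4)
  proc-B: (0, 3, 4)
  proc-G: (6, 5, 5)
  proc-D: (0, 0, 2)
(2) UNSAFE.
Key observation: type-B units is the bottleneck — with proc-D, proc-B done the pool holds (6, 4, 6), short of every remaining need.
The run proc-D, proc-B cannot be extended any further. Verifying each step:
  pool = (3, 1, 3)
  proc-D needs (0, 0, 2) <= (3, 1, 3) -> finishes; pool += (0, 2, 1) = (3, 3, 4)
  proc-B needs (0, 3, 4) <= (3, 3, 4) -> finishes; pool += (3, 1, 2) = (6, 4, 6)
  proc-A cannot run: need (0, 5, 4) vs free (6, 4, 6) (insufficient type-B units)
  proc-G cannot run: need (6, 5, 5) vs free (6, 4, 6) (insufficient type-B units)
Never able to finish: proc-A and proc-G.
(3) Precisely 0 of the possible complete orderings are safe sequences.


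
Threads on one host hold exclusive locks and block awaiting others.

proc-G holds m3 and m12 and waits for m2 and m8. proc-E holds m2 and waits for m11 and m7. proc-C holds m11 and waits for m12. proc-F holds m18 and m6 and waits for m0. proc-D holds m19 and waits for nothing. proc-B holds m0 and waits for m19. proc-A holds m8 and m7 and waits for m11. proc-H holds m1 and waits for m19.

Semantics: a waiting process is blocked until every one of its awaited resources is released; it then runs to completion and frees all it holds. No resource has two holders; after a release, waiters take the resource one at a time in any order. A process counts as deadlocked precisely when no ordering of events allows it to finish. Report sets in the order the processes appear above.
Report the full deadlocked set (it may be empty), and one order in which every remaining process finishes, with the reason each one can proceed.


The deadlocked set is proc-G, proc-E, proc-C and proc-A.
Key observation: proc-G -> proc-E -> proc-C -> proc-G is a circular wait — nothing in it can go first; proc-A is caught in further circular waits.
One completion order for the rest: proc-D, proc-B, proc-H, proc-F.
Check, step by step:
  run proc-D (it waits on nothing); releases m19
  run proc-B (all its waits — m19 — are resolved); releases m0
  run proc-H (all its waits — m19 — are resolved); releases m1
  run proc-F (all its waits — m0 — are resolved); releases m18 and m6


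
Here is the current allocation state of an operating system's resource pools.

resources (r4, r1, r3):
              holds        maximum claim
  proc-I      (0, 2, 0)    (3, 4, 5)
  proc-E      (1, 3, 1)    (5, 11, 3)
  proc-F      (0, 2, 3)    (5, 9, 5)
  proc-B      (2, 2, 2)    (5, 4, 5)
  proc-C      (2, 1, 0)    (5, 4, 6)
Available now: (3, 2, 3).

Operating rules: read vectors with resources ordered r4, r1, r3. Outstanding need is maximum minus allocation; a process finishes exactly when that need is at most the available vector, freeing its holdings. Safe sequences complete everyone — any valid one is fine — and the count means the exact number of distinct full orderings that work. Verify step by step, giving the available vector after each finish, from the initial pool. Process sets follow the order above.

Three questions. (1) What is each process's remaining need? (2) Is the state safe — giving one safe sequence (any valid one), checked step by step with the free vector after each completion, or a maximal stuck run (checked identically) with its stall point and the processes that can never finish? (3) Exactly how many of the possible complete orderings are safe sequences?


(1) Need matrix, components ordered r4, r1, r3:
  proc-I: (3, 2, 5)
  proc-E: (4, 8, 2)
  proc-F: (5, 7, 2)
  proc-B: (3, 2, 3)
  proc-C: (3, 3, 6)
(2) UNSAFE — no complete ordering exists.
Key observation: after proc-B, proc-I the pool peaks at (5, 6, 5), and each blocked process is short somewhere: proc-E on r1; proc-F on r1; proc-C on r3.
Going as far as possible: proc-B, proc-I; after that, nothing fits. Walking it through:
  pool = (3, 2, 3)
  proc-B: need (3, 2, 3) fits (3, 2, 3); releases (2, 2, 2), pool now (5, 4, 5)
  proc-I: need (3, 2, 5) fits (5, 4, 5); releases (0, 2, 0), pool now (5, 6, 5)
  proc-E still needs (4, 8, 2) but only (5, 6, 5) is free — short on r1
  proc-F still needs (5, 7, 2) but only (5, 6, 5) is free — short on r1
  proc-C still needs (3, 3, 6) but only (5, 6, 5) is free — short on r3
Permanently blocked: proc-E, proc-F and proc-C.
(3) The exact count: 0 of the possible complete orderings are safe sequences.


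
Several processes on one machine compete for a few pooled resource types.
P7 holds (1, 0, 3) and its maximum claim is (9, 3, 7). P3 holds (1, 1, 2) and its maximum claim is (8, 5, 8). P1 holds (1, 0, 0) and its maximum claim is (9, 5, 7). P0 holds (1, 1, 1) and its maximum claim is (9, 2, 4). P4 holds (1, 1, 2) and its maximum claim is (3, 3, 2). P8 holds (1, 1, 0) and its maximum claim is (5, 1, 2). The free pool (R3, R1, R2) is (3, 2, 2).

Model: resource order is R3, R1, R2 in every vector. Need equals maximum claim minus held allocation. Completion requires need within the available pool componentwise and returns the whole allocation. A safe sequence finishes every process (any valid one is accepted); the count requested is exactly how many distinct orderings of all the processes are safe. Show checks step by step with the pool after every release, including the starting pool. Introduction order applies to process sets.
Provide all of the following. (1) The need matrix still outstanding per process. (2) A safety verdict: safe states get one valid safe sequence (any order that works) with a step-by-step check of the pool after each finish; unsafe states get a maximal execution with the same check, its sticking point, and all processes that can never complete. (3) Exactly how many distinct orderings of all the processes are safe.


(1) Need matrix, components ordered R3, R1, R2:
  P7: (8, 3, 4)
  P3: (7, 4, 6)
  P1: (8, 5, 7)
  P0: (8, 1, 3)
  P4: (2, 2, 0)
  P8: (4, 0, 2)
(2) UNSAFE.
Key observation: once P4, P8 finish, the pool peaks at (5, 4, 4) — and every remaining process still needs more R3 than that.
The run P4, P8 cannot be extended any further. Check, step by step:
  pool = (3, 2, 2)
  P4: need (2, 2, 0) fits (3, 2, 2); releases (1, 1, 2), pool now (4, 3, 4)
  P8: need (4, 0, 2) fits (4, 3, 4); releases (1, 1, 0), pool now (5, 4, 4)
  P7 cannot run: need (8, 3, 4) vs free (5, 4, 4) (insufficient R3)
  P3 cannot run: need (7, 4, 6) vs free (5, 4, 4) (insufficient R3 and R2)
  P1 cannot run: need (8, 5, 7) vs free (5, 4, 4) (insufficient R3, R1 and R2)
  P0 cannot run: need (8, 1, 3) vs free (5, 4, 4) (insufficient R3)
Permanently blocked: P7, P3, P1 and P0.
(3) Exactly 0 of the possible complete orderings are safe sequences.


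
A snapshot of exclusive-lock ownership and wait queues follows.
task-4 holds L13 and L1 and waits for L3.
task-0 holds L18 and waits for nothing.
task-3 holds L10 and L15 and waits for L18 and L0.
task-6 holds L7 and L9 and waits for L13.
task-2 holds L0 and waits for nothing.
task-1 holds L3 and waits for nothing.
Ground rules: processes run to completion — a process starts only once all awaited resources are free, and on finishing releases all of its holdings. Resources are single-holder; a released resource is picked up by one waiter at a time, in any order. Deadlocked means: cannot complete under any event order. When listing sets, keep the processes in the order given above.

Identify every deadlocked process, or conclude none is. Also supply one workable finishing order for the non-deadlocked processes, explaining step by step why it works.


Nothing here is deadlocked.
Key observation: every chain of waits terminates; starting from the processes that wait on nothing, all the rest unlock in turn.
One completion order for the rest: task-1, task-4, task-0, task-2, task-3, task-6.
Walking it through:
  task-1 waits on nothing -> runs at once and releases L3
  task-4 waits on L3 — all released -> runs and releases L13 and L1
  task-0 waits on nothing -> runs at once and releases L18
  task-2 waits on nothing -> runs at once and releases L0
  task-3 waits on L18 and L0 — all released -> runs and releases L10 and L15
  task-6 waits on L13 — all released -> runs and releases L7 and L9


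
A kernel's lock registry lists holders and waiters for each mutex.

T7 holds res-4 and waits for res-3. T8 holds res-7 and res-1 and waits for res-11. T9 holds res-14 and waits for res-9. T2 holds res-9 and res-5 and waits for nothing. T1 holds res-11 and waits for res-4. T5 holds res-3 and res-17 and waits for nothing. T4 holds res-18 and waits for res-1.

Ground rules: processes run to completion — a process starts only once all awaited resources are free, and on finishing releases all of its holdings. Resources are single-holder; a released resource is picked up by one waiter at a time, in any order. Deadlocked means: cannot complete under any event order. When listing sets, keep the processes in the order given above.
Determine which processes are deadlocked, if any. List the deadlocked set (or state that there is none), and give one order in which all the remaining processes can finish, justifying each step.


No process is deadlocked.
Key observation: there is no circular wait here — follow any chain and it reaches a process that is free to run now.
One completion order for the rest: T5, T7, T1, T8, T2, T4, T9.
Check, step by step:
  T5 waits on nothing -> runs at once and releases res-3 and res-17
  run T7 (all its waits — res-3 — are resolved); releases res-4
  run T1 (all its waits — res-4 — are resolved); releases res-11
  run T8 (all its waits — res-11 — are resolved); releases res-7 and res-1
  T2 waits on nothing -> runs at once and releases res-9 and res-5
  run T4 (all its waits — res-1 — are resolved); releases res-18
  run T9 (all its waits — res-9 — are resolved); releases res-14


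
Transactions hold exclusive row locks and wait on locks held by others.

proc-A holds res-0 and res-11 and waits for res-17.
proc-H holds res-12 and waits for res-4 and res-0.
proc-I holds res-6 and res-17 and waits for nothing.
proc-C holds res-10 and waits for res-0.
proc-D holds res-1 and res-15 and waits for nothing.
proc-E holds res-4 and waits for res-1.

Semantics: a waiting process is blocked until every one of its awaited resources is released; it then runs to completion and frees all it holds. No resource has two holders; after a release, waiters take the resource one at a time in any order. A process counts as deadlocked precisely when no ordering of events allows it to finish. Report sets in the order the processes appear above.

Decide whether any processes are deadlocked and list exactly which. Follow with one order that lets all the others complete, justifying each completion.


Nothing here is deadlocked.
Key observation: the wait graph is acyclic; completion cascades from the unblocked processes through everyone else.
A valid finishing order for the others: proc-I, proc-A, proc-D, proc-E, proc-C, proc-H.
Check, step by step:
  proc-I: no waits; runs immediately, freeing res-6 and res-17
  proc-A waits on res-17 — all released -> runs and releases res-0 and res-11
  proc-D: no waits; runs immediately, freeing res-1 and res-15
  proc-E waits on res-1 — all released -> runs and releases res-4
  proc-C waits on res-0 — all released -> runs and releases res-10
  proc-H waits on res-4 and res-0 — all released -> runs and releases res-12


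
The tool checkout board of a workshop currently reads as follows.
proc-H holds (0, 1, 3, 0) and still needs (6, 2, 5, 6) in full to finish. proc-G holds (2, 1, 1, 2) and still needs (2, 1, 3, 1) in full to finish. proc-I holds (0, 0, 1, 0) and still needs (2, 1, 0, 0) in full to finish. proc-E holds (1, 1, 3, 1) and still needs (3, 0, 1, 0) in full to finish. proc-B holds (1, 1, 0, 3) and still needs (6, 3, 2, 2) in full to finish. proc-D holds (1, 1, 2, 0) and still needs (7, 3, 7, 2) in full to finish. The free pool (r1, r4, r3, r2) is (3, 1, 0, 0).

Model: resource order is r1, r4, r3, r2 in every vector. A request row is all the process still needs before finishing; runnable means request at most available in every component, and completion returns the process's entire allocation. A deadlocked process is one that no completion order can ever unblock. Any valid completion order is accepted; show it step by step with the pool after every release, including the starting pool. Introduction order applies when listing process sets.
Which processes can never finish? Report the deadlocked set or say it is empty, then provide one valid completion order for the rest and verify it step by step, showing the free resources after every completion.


No process is deadlocked.
Key observation: proc-I can run right away; the returned allocation unlocks the remaining processes in turn.
One completion order for the rest: proc-I, proc-E, proc-G, proc-B, proc-H, proc-D. Walking it through:
  pool = (3, 1, 0, 0)
  proc-I needs (2, 1, 0, 0) <= (3, 1, 0, 0) -> finishes; pool += (0, 0, 1, 0) = (3, 1, 1, 0)
  proc-E needs (3, 0, 1, 0) <= (3, 1, 1, 0) -> finishes; pool += (1, 1, 3, 1) = (4, 2, 4, 1)
  proc-G needs (2, 1, 3, 1) <= (4, 2, 4, 1) -> finishes; pool += (2, 1, 1, 2) = (6, 3, 5, 3)
  proc-B needs (6, 3, 2, 2) <= (6, 3, 5, 3) -> finishes; pool += (1, 1, 0, 3) = (7, 4, 5, 6)
  proc-H needs (6, 2, 5, 6) <= (7, 4, 5, 6) -> finishes; pool += (0, 1, 3, 0) = (7, 5, 8, 6)
  proc-D needs (7, 3, 7, 2) <= (7, 5, 8, 6) -> finishes; pool += (1, 1, 2, 0) = (8, 6, 10, 6)


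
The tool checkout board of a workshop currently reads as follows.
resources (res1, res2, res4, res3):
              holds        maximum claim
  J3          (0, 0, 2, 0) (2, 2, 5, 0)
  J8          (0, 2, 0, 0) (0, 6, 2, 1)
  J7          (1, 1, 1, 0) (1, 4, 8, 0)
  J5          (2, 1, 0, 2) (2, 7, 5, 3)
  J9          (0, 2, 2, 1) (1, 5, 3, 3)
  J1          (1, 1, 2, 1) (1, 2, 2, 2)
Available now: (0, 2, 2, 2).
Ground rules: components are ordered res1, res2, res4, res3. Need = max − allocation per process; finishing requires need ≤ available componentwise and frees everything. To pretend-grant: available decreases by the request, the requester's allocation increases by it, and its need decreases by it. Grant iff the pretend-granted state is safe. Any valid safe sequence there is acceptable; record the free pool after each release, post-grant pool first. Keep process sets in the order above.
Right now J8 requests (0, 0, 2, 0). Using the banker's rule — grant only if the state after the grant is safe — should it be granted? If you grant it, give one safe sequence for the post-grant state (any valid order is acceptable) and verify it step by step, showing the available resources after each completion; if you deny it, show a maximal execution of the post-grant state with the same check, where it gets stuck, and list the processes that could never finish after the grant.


GRANT: granting preserves safety; a valid post-grant sequence is J1, J9, J8, J5, J3, J7.
Key observation: the grant leaves (0, 2, 0, 2) free — enough for J1, whose release restarts the cascade.
Verifying the post-grant state step by step:
  pool = (0, 2, 0, 2)
  J1: need (0, 1, 0, 1) fits (0, 2, 0, 2); releases (1, 1, 2, 1), pool now (1, 3, 2, 3)
  J9: need (1, 3, 1, 2) fits (1, 3, 2, 3); releases (0, 2, 2, 1), pool now (1, 5, 4, 4)
  J8: need (0, 4, 0, 1) fits (1, 5, 4, 4); releases (0, 2, 2, 0), pool now (1, 7, 6, 4)
  J5: need (0, 6, 5, 1) fits (1, 7, 6, 4); releases (2, 1, 0, 2), pool now (3, 8, 6, 6)
  J3: need (2, 2, 3, 0) fits (3, 8, 6, 6); releases (0, 0, 2, 0), pool now (3, 8, 8, 6)
  J7: need (0, 3, 7, 0) fits (3, 8, 8, 6); releases (1, 1, 1, 0), pool now (4, 9, 9, 6)


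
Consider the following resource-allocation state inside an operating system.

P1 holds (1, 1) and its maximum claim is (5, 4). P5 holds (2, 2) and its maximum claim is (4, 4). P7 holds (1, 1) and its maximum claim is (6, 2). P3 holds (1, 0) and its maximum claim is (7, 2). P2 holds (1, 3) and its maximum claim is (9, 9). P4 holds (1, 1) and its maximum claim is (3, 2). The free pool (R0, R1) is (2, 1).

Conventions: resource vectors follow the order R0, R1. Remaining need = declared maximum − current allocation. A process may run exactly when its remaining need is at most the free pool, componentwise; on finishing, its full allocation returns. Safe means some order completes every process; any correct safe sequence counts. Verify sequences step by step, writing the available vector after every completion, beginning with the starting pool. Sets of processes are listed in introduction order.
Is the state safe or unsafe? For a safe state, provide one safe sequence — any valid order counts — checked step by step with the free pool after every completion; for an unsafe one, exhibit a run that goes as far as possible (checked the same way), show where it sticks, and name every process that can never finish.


The state is SAFE; one workable sequence: P4, P5, P7, P1, P3, P2.
Key observation: at P4 the run first touches a limit — (2, 1) against (2, 1), exact on a resource it actually requests.
Check, step by step:
  pool = (2, 1)
  P4 needs (2, 1) <= (2, 1) -> finishes; pool += (1, 1) = (3, 2)
  P5 needs (2, 2) <= (3, 2) -> finishes; pool += (2, 2) = (5, 4)
  P7 needs (5, 1) <= (5, 4) -> finishes; pool += (1, 1) = (6, 5)
  P1 needs (4, 3) <= (6, 5) -> finishes; pool += (1, 1) = (7, 6)
  P3 needs (6, 2) <= (7, 6) -> finishes; pool += (1, 0) = (8, 6)
  P2 needs (8, 6) <= (8, 6) -> finishes; pool += (1, 3) = (9, 9)


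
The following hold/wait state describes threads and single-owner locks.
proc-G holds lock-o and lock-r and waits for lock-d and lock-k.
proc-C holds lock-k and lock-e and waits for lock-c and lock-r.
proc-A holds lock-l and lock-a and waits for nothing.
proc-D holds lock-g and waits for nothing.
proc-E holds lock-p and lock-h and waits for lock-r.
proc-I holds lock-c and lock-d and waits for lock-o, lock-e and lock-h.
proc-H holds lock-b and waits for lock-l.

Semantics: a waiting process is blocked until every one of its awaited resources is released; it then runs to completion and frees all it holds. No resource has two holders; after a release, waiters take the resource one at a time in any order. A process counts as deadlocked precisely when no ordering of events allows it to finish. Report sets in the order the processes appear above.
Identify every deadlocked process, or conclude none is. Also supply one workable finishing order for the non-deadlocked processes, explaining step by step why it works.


The deadlocked set is proc-G, proc-C, proc-E and proc-I.
Key observation: the knot is the closed ring of waits proc-G -> proc-C -> proc-G; proc-E and proc-I are caught in further circular waits.
One completion order for the rest: proc-A, proc-D, proc-H.
Step-by-step check:
  proc-A waits on nothing -> runs at once and releases lock-l and lock-a
  proc-D waits on nothing -> runs at once and releases lock-g
  run proc-H (all its waits — lock-l — are resolved); releases lock-b


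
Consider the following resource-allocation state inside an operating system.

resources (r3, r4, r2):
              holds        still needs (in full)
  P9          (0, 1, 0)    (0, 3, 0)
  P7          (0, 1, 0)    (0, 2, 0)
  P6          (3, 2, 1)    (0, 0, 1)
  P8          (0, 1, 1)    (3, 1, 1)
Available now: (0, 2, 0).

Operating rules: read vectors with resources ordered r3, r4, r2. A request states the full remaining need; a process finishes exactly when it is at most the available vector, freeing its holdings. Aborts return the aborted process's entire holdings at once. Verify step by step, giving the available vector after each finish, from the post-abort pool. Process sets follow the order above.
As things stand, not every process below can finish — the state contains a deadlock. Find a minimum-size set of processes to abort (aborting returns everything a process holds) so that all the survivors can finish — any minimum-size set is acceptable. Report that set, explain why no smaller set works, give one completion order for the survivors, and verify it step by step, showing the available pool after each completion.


Abort P6.
Key observation: before aborting P6, P8 was permanently blocked — no order could ever run it; afterwards it completes at step 2.
Why nothing smaller works: aborting no one leaves the state deadlocked as given.
Survivors finish in the order: P7, P8, P9. Step-by-step check (pool after the aborts first):
  pool = (3, 4, 1)
  P7: need (0, 2, 0) fits (3, 4, 1); releases (0, 1, 0), pool now (3, 5, 1)
  P8: need (3, 1, 1) fits (3, 5, 1); releases (0, 1, 1), pool now (3, 6, 2)
  P9: need (0, 3, 0) fits (3, 6, 2); releases (0, 1, 0), pool now (3, 7, 2)


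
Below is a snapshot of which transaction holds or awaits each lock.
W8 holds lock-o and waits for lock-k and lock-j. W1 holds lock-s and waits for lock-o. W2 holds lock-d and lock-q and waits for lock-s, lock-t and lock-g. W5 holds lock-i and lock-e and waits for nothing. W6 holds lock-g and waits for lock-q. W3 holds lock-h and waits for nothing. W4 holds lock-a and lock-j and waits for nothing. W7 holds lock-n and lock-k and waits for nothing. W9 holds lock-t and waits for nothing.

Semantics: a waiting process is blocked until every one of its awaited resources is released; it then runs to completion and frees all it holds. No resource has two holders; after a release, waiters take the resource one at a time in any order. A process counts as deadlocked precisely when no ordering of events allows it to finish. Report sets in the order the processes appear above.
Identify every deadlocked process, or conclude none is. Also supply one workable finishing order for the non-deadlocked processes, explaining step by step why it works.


Deadlocked set: W2 and W6.
Key observation: W2 -> W6 -> W2 is a circular wait — nothing in it can go first; no other process is dragged down with it.
One completion order for the rest: W3, W5, W4, W7, W8, W1, W9.
Step-by-step check:
  W3 waits on nothing -> runs at once and releases lock-h
  W5 waits on nothing -> runs at once and releases lock-i and lock-e
  W4 waits on nothing -> runs at once and releases lock-a and lock-j
  W7 waits on nothing -> runs at once and releases lock-n and lock-k
  W8 waits on lock-k and lock-j — all released -> runs and releases lock-o
  W1 waits on lock-o — all released -> runs and releases lock-s
  W9 waits on nothing -> runs at once and releases lock-t


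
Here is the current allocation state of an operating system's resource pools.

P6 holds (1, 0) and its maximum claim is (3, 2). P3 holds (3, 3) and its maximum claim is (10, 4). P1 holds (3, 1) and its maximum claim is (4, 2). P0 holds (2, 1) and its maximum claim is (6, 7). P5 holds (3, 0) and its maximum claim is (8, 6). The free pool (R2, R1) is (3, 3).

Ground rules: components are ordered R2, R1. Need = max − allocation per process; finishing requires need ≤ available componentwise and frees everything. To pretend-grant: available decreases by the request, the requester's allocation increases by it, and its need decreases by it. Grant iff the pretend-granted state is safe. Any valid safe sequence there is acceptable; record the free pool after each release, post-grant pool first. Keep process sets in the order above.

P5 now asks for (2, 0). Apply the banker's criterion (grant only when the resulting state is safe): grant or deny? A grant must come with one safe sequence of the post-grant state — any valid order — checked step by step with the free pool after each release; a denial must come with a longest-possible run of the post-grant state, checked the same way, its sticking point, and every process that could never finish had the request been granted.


DENY: after the grant no complete ordering would exist.
Key observation: after P1, P6 the pool peaks at (5, 4), and each blocked process is short somewhere: P3 on R2; P0 on R1; P5 on R1.
Pretend the grant happened; the run P1, P6 goes as far as possible. Step-by-step check:
  pool = (1, 3)
  P1: need (1, 1) fits (1, 3); releases (3, 1), pool now (4, 4)
  P6: need (2, 2) fits (4, 4); releases (1, 0), pool now (5, 4)
  blocked: P3 wants (7, 1), pool (5, 4) — not enough R2
  blocked: P0 wants (4, 6), pool (5, 4) — not enough R1
  blocked: P5 wants (3, 6), pool (5, 4) — not enough R1
Had the request been granted, P3, P0 and P5 could never finish.


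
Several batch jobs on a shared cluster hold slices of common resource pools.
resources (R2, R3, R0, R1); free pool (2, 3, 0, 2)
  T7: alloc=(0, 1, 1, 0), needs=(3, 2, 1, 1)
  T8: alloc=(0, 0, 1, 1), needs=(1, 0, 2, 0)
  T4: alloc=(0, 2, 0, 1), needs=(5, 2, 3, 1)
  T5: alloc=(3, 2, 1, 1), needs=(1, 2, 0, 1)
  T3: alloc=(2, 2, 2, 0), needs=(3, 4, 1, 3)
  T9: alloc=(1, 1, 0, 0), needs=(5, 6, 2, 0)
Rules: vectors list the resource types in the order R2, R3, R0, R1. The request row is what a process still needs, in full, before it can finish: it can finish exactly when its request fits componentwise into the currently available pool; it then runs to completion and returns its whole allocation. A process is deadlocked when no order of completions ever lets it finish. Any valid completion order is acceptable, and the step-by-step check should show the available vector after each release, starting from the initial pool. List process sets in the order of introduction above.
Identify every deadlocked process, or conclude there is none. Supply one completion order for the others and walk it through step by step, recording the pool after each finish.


The deadlocked set is empty.
Key observation: there is always a runnable process — T5 first — so the state unwinds completely.
A valid finishing order for the others: T5, T3, T8, T4, T9, T7. Check, step by step:
  pool = (2, 3, 0, 2)
  T5: need (1, 2, 0, 1) fits (2, 3, 0, 2); releases (3, 2, 1, 1), pool now (5, 5, 1, 3)
  T3: need (3, 4, 1, 3) fits (5, 5, 1, 3); releases (2, 2, 2, 0), pool now (7, 7, 3, 3)
  T8: need (1, 0, 2, 0) fits (7, 7, 3, 3); releases (0, 0, 1, 1), pool now (7, 7, 4, 4)
  T4: need (5, 2, 3, 1) fits (7, 7, 4, 4); releases (0, 2, 0, 1), pool now (7, 9, 4, 5)
  T9: need (5, 6, 2, 0) fits (7, 9, 4, 5); releases (1, 1, 0, 0), pool now (8, 10, 4, 5)
  T7: need (3, 2, 1, 1) fits (8, 10, 4, 5); releases (0, 1, 1, 0), pool now (8, 11, 5, 5)
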